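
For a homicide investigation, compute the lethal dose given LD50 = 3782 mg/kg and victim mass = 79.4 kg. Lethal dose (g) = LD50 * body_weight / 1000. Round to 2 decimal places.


Lethal dose calculation:
Lethal dose = LD50 * body_weight / 1000
= 3782 * 79.4 / 1000
= 300290.8 / 1000
= 300.29 g

300.29


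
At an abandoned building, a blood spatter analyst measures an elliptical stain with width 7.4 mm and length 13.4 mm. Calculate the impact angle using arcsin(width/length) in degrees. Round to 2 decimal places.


Blood spatter impact angle calculation:
width / length = 7.4 / 13.4 = 0.552239
angle = arcsin(0.552239)
angle = 33.52 degrees

33.52


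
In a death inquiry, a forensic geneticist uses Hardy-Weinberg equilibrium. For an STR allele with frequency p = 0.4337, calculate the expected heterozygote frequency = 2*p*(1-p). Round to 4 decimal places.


Hardy-Weinberg heterozygote frequency:
q = 1 - p = 1 - 0.4337 = 0.5663
2pq = 2 * 0.4337 * 0.5663 = 0.4912

0.4912


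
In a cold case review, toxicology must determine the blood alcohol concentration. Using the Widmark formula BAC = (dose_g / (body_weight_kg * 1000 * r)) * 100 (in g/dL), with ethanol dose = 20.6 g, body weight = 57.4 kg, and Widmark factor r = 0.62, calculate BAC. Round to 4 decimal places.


Applying the Widmark formula:
BAC = (dose_g / (body_wt * 1000 * r)) * 100
Denominator = 57.4 * 1000 * 0.62 = 35588
BAC = (20.6 / 35588) * 100
BAC = 0.0579 g/dL

0.0579


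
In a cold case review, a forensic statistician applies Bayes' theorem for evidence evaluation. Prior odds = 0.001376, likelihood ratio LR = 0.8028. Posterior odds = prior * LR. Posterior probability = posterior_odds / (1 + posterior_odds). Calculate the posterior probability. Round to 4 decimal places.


Bayesian evidence evaluation:
Posterior odds = prior_odds * LR = 0.001376 * 0.8028 = 0.001104653
Posterior probability = posterior_odds / (1 + posterior_odds)
= 0.001104653 / (1 + 0.001104653)
= 0.001104653 / 1.001104653
= 0.0011

0.0011


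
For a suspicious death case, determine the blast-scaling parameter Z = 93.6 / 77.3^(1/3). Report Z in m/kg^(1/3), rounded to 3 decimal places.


Scaled distance calculation:
W^(1/3) = 77.3^(1/3) = 4.259839
Z = R / W^(1/3) = 93.6 / 4.259839
Z = 21.973 m/kg^(1/3)

21.973


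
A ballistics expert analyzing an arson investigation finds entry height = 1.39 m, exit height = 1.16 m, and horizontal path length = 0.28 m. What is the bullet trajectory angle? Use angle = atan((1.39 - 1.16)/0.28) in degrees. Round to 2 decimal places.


Bullet trajectory angle:
Height difference = 1.39 - 1.16 = 0.23 m
angle = atan(0.23 / 0.28)
angle = atan(0.821429)
angle = 39.40 degrees

39.40


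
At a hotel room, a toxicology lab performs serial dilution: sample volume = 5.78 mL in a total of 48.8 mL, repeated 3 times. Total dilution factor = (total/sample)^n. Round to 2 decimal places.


Dilution factor calculation:
Single dilution = V_total / V_sample = 48.8 / 5.78 ≈ 8.442907
Number of dilutions = 3
Total DF = (48.8 / 5.78)^3 (full precision, rounded at the end) = 601.83

601.83


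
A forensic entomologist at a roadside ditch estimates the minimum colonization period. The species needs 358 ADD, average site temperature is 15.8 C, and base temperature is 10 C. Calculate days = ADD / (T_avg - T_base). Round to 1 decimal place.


Insect development time:
Effective temperature = avg_temp - T_base = 15.8 - 10 = 5.8 C
Days = ADD / effective_temp = 358 / 5.8 = 61.7 days

61.7


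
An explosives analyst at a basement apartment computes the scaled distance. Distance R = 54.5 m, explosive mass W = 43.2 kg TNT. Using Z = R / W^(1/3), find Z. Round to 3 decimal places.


Scaled distance calculation:
W^(1/3) = 43.2^(1/3) = 3.508821
Z = R / W^(1/3) = 54.5 / 3.508821
Z = 15.532 m/kg^(1/3)

15.532


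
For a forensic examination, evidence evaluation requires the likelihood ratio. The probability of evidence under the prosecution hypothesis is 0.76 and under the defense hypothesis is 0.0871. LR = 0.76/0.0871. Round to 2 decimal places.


Likelihood ratio calculation:
LR = P(E|Hp) / P(E|Hd)
LR = 0.76 / 0.0871
LR = 8.73

8.73


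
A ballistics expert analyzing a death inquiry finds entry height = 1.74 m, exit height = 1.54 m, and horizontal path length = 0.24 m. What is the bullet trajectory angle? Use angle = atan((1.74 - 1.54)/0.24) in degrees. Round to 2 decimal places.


Bullet trajectory angle:
Height difference = 1.74 - 1.54 = 0.2 m
angle = atan(0.2 / 0.24)
angle = atan(0.833333)
angle = 39.81 degrees

39.81


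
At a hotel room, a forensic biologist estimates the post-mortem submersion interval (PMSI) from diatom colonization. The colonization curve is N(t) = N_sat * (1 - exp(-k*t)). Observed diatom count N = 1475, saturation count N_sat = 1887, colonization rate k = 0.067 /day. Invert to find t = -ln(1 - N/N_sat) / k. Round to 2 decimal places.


PMSI from diatom colonization curve:
N / N_sat = 1475 / 1887 = 0.781664
1 - N/N_sat = 0.218336
ln(1 - N/N_sat) = -1.52172
t = -ln(1 - N/N_sat) / k = -(-1.52172) / 0.067 = 22.71 days

22.71


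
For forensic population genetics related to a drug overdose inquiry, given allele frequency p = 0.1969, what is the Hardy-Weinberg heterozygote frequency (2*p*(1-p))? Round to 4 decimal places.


Hardy-Weinberg heterozygote frequency:
q = 1 - p = 1 - 0.1969 = 0.8031
2pq = 2 * 0.1969 * 0.8031 = 0.3163

0.3163


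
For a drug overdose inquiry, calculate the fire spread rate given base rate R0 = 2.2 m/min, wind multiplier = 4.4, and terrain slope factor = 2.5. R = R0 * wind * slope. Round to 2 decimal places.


Fire spread rate calculation:
R = R0 * wind_factor * slope_factor
= 2.2 * 4.4 * 2.5
= 9.68 * 2.5
= 24.20 m/min

24.20


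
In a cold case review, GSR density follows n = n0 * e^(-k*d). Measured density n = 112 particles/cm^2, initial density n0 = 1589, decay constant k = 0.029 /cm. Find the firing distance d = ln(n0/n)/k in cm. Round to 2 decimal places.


GSR distance calculation:
n0/n = 1589 / 112 = 14.1875
ln(n0/n) = 2.652361
d = 2.652361 / 0.029 = 91.46 cm

91.46


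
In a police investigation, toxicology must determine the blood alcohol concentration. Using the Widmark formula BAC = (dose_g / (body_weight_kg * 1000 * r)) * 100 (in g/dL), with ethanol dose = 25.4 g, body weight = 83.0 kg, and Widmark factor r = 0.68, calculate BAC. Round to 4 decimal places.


Applying the Widmark formula:
BAC = (dose_g / (body_wt * 1000 * r)) * 100
Denominator = 83.0 * 1000 * 0.68 = 56440
BAC = (25.4 / 56440) * 100
BAC = 0.0450 g/dL

0.0450


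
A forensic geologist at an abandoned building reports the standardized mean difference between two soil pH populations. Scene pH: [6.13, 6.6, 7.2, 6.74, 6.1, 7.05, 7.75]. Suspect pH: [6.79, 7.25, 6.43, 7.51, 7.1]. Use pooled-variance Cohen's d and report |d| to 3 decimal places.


Pooled-variance Cohen's d for soil pH comparison:
Scene mean = 47.57 / 7 = 6.795714
Suspect mean = 35.08 / 5 = 7.016
Scene sample variance s_s^2 = 0.351229
Suspect sample variance s_c^2 = 0.17508
Pooled variance = ((n_s-1)*s_s^2 + (n_c-1)*s_c^2) / (n_s + n_c - 2) = 0.280769
Pooled SD = sqrt(0.280769) = 0.529876
Mean difference = -0.220286
|d| = |-0.220286| / 0.529876 = 0.416

0.416


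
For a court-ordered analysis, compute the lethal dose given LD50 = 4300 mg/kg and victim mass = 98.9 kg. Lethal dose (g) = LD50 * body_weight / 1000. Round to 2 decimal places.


Lethal dose calculation:
Lethal dose = LD50 * body_weight / 1000
= 4300 * 98.9 / 1000
= 425270 / 1000
= 425.27 g

425.27


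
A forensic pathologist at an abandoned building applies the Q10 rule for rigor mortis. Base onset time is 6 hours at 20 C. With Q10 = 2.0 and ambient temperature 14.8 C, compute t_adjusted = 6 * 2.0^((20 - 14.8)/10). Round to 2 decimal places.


Rigor mortis time adjustment:
Exponent = (T_ref - T_actual) / 10 = (20 - 14.8) / 10 = 0.52
Q10 factor = 2.0^0.52 = 1.43396
t_adjusted = 6 * 1.43396 = 8.60 hours

8.60


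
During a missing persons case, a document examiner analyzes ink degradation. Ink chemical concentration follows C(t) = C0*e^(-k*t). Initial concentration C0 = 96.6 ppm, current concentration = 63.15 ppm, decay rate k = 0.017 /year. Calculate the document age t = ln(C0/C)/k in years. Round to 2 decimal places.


Document age estimation:
C0/C = 96.6 / 63.15 = 1.529691
ln(C0/C) = 0.425066
t = 0.425066 / 0.017 = 25.00 years

25.00


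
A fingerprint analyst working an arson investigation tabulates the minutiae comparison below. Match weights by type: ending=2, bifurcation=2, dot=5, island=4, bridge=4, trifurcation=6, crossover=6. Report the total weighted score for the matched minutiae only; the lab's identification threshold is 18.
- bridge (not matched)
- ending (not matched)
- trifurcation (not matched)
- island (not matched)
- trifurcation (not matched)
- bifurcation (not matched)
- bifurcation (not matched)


Weighted minutiae match score:
  bridge: not matched, +0
  ending: not matched, +0
  trifurcation: not matched, +0
  island: not matched, +0
  trifurcation: not matched, +0
  bifurcation: not matched, +0
  bifurcation: not matched, +0
Total score = 0
Threshold = 18; verdict = inconclusive

0


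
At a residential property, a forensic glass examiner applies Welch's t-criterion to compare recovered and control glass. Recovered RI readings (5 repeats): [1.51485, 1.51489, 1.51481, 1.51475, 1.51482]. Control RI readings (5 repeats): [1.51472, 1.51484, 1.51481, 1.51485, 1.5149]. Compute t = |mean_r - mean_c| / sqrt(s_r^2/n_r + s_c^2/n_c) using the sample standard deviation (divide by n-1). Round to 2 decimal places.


Welch's t-criterion for glass RI comparison:
Recovered mean = sum / n_r = 7.57412 / 5 = 1.514824
Control mean = sum / n_c = 7.57412 / 5 = 1.514824
Recovered sample variance s_r^2 = 2.68e-09
Control sample variance s_c^2 = 4.43e-09
Welch SE (unpooled) = sqrt(s_r^2/n_r + s_c^2/n_c) = sqrt(5.36e-10 + 8.86e-10) = sqrt(1.422e-09) = 3.77094e-05
|mean_r - mean_c| = 2.22045e-16
t = 2.22045e-16 / 3.77094e-05 = 0.00

0.00


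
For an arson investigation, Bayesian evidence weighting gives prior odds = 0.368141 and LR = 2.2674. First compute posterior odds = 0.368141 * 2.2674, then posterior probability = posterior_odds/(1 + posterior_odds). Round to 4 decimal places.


Bayesian evidence evaluation:
Posterior odds = prior_odds * LR = 0.368141 * 2.2674 = 0.8347229
Posterior probability = posterior_odds / (1 + posterior_odds)
= 0.8347229 / (1 + 0.8347229)
= 0.8347229 / 1.8347229
= 0.4550

0.4550


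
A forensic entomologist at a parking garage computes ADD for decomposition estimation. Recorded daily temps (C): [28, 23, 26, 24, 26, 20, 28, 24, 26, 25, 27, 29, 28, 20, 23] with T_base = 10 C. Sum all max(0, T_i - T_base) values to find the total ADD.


Computing ADD day by day:
Day 1: max(0, 28 - 10) = 18
Day 2: max(0, 23 - 10) = 13
Day 3: max(0, 26 - 10) = 16
Day 4: max(0, 24 - 10) = 14
Day 5: max(0, 26 - 10) = 16
Day 6: max(0, 20 - 10) = 10
Day 7: max(0, 28 - 10) = 18
Day 8: max(0, 24 - 10) = 14
Day 9: max(0, 26 - 10) = 16
Day 10: max(0, 25 - 10) = 15
Day 11: max(0, 27 - 10) = 17
Day 12: max(0, 29 - 10) = 19
Day 13: max(0, 28 - 10) = 18
Day 14: max(0, 20 - 10) = 10
Day 15: max(0, 23 - 10) = 13
Total ADD = 227

227


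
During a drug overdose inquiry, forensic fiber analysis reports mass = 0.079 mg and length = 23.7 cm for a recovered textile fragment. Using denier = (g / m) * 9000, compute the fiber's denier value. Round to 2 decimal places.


Denier calculation:
Mass in grams = 0.079 mg / 1000 = 0.000079 g
Length in meters = 23.7 cm / 100 = 0.237 m
Linear density = mass / length = 0.000079 / 0.237 = 0.00033333 g/m
Denier = (g/m) * 9000 = 0.00033333 * 9000 = 3.00

3.00


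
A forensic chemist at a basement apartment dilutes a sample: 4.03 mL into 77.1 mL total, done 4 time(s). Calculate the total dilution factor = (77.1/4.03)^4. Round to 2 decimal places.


Dilution factor calculation:
Single dilution = V_total / V_sample = 77.1 / 4.03 ≈ 19.131514
Number of dilutions = 4
Total DF = (77.1 / 4.03)^4 (full precision, rounded at the end) = 133966.84

133966.84


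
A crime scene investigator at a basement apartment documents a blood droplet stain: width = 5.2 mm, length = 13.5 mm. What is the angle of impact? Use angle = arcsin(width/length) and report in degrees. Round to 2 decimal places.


Blood spatter impact angle calculation:
width / length = 5.2 / 13.5 = 0.385185
angle = arcsin(0.385185)
angle = 22.66 degrees

22.66


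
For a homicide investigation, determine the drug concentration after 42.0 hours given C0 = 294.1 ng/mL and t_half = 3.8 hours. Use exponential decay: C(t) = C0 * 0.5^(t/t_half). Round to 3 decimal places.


Drug concentration decay:
Number of half-lives = t / t_half = 42.0 / 3.8 = 11.052632
Decay factor = 0.5^11.052632 = 0.00047079
C(t) = 294.1 * 0.00047079 = 0.138 ng/mL

0.138


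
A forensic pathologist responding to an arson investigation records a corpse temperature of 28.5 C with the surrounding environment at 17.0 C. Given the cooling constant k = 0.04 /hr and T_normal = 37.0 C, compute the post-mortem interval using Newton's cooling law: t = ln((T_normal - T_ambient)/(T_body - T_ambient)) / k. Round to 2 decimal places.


Using Newton's law of cooling:
t = ln((T_normal - T_ambient) / (T_body - T_ambient)) / k
T_normal - T_ambient = 20.0
T_body - T_ambient = 11.5
Ratio = 1.73913
ln(ratio) = 0.553385
t = 0.553385 / 0.04 = 13.83 hours

13.83


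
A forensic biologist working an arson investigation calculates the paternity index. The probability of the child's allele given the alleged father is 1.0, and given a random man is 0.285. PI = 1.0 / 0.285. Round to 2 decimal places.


Paternity Index calculation:
PI = P(allele|father) / P(allele|random)
PI = 1.0 / 0.285
PI = 3.51

3.51


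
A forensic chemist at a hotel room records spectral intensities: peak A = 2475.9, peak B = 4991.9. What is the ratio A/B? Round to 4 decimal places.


Spectral peak ratio:
Peak A = 2475.9 counts
Peak B = 4991.9 counts
Ratio = 2475.9 / 4991.9 = 0.4960

0.4960


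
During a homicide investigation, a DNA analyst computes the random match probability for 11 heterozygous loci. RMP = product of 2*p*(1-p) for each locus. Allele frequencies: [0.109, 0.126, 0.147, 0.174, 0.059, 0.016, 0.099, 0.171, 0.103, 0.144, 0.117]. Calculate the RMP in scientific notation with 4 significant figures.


Computing RMP for 11 loci:
Locus 1: 2 * 0.109 * 0.891 = 0.194238
Locus 2: 2 * 0.126 * 0.874 = 0.220248
Locus 3: 2 * 0.147 * 0.853 = 0.250782
Locus 4: 2 * 0.174 * 0.826 = 0.287448
Locus 5: 2 * 0.059 * 0.941 = 0.111038
Locus 6: 2 * 0.016 * 0.984 = 0.031488
Locus 7: 2 * 0.099 * 0.901 = 0.178398
Locus 8: 2 * 0.171 * 0.829 = 0.283518
Locus 9: 2 * 0.103 * 0.897 = 0.184782
Locus 10: 2 * 0.144 * 0.856 = 0.246528
Locus 11: 2 * 0.117 * 0.883 = 0.206622
RMP = 5.133e-09

5.133e-09


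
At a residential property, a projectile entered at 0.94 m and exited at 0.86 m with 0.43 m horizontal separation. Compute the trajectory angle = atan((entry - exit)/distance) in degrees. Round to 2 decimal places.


Bullet trajectory angle:
Height difference = 0.94 - 0.86 = 0.08 m
angle = atan(0.08 / 0.43)
angle = atan(0.186047)
angle = 10.54 degrees

10.54


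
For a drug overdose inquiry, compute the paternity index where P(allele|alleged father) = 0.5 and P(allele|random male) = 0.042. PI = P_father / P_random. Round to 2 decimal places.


Paternity Index calculation:
PI = P(allele|father) / P(allele|random)
PI = 0.5 / 0.042
PI = 11.90

11.90


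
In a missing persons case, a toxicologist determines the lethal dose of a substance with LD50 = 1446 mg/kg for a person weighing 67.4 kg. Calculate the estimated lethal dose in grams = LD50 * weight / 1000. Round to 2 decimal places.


Lethal dose calculation:
Lethal dose = LD50 * body_weight / 1000
= 1446 * 67.4 / 1000
= 97460.4 / 1000
= 97.46 g

97.46


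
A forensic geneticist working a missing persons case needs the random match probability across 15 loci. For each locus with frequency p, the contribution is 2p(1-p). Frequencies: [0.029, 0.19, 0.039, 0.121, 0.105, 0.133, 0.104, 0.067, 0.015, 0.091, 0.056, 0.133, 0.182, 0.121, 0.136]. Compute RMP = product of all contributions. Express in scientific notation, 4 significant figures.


Computing RMP for 15 loci:
Locus 1: 2 * 0.029 * 0.971 = 0.056318
Locus 2: 2 * 0.19 * 0.81 = 0.3078
Locus 3: 2 * 0.039 * 0.961 = 0.074958
Locus 4: 2 * 0.121 * 0.879 = 0.212718
Locus 5: 2 * 0.105 * 0.895 = 0.18795
Locus 6: 2 * 0.133 * 0.867 = 0.230622
Locus 7: 2 * 0.104 * 0.896 = 0.186368
Locus 8: 2 * 0.067 * 0.933 = 0.125022
Locus 9: 2 * 0.015 * 0.985 = 0.02955
Locus 10: 2 * 0.091 * 0.909 = 0.165438
Locus 11: 2 * 0.056 * 0.944 = 0.105728
Locus 12: 2 * 0.133 * 0.867 = 0.230622
Locus 13: 2 * 0.182 * 0.818 = 0.297752
Locus 14: 2 * 0.121 * 0.879 = 0.212718
Locus 15: 2 * 0.136 * 0.864 = 0.235008
RMP = 4.953e-13

4.953e-13


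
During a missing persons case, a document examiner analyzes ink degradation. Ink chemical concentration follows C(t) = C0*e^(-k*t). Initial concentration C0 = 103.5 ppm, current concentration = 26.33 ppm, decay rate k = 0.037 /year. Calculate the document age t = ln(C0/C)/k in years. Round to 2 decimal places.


Document age estimation:
C0/C = 103.5 / 26.33 = 3.930877
ln(C0/C) = 1.368863
t = 1.368863 / 0.037 = 37.00 years

37.00


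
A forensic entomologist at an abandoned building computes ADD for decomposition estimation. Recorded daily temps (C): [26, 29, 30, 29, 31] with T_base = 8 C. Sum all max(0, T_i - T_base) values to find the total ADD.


Computing ADD day by day:
Day 1: max(0, 26 - 8) = 18
Day 2: max(0, 29 - 8) = 21
Day 3: max(0, 30 - 8) = 22
Day 4: max(0, 29 - 8) = 21
Day 5: max(0, 31 - 8) = 23
Total ADD = 105

105


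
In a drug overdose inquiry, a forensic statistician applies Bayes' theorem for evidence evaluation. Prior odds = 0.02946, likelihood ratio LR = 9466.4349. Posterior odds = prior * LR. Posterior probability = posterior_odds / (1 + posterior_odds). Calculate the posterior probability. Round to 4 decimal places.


Bayesian evidence evaluation:
Posterior odds = prior_odds * LR = 0.02946 * 9466.4349 = 278.8812
Posterior probability = posterior_odds / (1 + posterior_odds)
= 278.8812 / (1 + 278.8812)
= 278.8812 / 279.8812
= 0.9964

0.9964


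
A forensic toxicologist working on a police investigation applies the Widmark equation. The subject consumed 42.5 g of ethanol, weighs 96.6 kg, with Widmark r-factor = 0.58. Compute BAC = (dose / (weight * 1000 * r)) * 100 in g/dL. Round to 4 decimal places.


Applying the Widmark formula:
BAC = (dose_g / (body_wt * 1000 * r)) * 100
Denominator = 96.6 * 1000 * 0.58 = 56028
BAC = (42.5 / 56028) * 100
BAC = 0.0759 g/dL

0.0759


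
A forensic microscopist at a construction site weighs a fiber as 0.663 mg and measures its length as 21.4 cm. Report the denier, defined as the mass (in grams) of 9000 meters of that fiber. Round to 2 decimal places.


Denier calculation:
Mass in grams = 0.663 mg / 1000 = 0.000663 g
Length in meters = 21.4 cm / 100 = 0.214 m
Linear density = mass / length = 0.000663 / 0.214 = 0.00309813 g/m
Denier = (g/m) * 9000 = 0.00309813 * 9000 = 27.88

27.88


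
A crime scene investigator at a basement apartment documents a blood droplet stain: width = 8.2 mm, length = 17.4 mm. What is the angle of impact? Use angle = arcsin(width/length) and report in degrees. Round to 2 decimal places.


Blood spatter impact angle calculation:
width / length = 8.2 / 17.4 = 0.471264
angle = arcsin(0.471264)
angle = 28.12 degrees

28.12


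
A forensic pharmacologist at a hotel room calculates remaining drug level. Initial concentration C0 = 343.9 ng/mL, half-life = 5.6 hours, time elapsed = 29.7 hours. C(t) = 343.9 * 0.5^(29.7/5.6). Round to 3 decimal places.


Drug concentration decay:
Number of half-lives = t / t_half = 29.7 / 5.6 = 5.303571
Decay factor = 0.5^5.303571 = 0.02532014
C(t) = 343.9 * 0.02532014 = 8.708 ng/mL

8.708


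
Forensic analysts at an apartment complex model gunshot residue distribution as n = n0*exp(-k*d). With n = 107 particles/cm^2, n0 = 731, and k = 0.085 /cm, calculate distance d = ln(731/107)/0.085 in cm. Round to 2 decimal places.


GSR distance calculation:
n0/n = 731 / 107 = 6.831776
ln(n0/n) = 1.921585
d = 1.921585 / 0.085 = 22.61 cm

22.61


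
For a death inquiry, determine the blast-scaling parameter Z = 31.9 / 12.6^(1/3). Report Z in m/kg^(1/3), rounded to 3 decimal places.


Scaled distance calculation:
W^(1/3) = 12.6^(1/3) = 2.326967
Z = R / W^(1/3) = 31.9 / 2.326967
Z = 13.709 m/kg^(1/3)

13.709


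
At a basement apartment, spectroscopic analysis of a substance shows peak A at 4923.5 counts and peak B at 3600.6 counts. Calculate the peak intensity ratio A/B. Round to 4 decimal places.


Spectral peak ratio:
Peak A = 4923.5 counts
Peak B = 3600.6 counts
Ratio = 4923.5 / 3600.6 = 1.3674

1.3674


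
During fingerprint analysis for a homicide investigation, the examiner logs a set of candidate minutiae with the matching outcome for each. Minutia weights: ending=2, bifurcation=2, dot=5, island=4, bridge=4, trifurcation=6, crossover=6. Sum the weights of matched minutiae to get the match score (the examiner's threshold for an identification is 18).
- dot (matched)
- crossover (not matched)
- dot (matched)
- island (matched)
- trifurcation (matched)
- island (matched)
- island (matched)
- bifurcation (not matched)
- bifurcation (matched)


Weighted minutiae match score:
  dot: matched, +5 (running total 5)
  crossover: not matched, +0
  dot: matched, +5 (running total 10)
  island: matched, +4 (running total 14)
  trifurcation: matched, +6 (running total 20)
  island: matched, +4 (running total 24)
  island: matched, +4 (running total 28)
  bifurcation: not matched, +0
  bifurcation: matched, +2 (running total 30)
Total score = 30
Threshold = 18; verdict = identification

30


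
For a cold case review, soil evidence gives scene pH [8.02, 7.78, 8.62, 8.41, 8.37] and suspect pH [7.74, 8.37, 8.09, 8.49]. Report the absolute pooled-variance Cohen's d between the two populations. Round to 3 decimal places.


Pooled-variance Cohen's d for soil pH comparison:
Scene mean = 41.2 / 5 = 8.24
Suspect mean = 32.69 / 4 = 8.1725
Scene sample variance s_s^2 = 0.11255
Suspect sample variance s_c^2 = 0.111225
Pooled variance = ((n_s-1)*s_s^2 + (n_c-1)*s_c^2) / (n_s + n_c - 2) = 0.111982
Pooled SD = sqrt(0.111982) = 0.334637
Mean difference = 0.0675
|d| = |0.0675| / 0.334637 = 0.202

0.202


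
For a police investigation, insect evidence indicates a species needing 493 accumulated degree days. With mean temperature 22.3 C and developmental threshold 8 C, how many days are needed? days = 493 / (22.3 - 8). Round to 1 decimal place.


Insect development time:
Effective temperature = avg_temp - T_base = 22.3 - 8 = 14.3 C
Days = ADD / effective_temp = 493 / 14.3 = 34.5 days

34.5


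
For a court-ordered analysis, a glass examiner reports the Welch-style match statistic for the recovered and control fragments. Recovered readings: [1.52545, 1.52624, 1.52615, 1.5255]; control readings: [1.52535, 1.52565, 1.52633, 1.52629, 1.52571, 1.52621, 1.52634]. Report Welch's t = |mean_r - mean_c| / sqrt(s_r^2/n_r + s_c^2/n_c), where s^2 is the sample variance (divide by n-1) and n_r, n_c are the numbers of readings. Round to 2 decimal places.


Welch's t-criterion for glass RI comparison:
Recovered mean = sum / n_r = 6.10334 / 4 = 1.525835
Control mean = sum / n_c = 10.68188 / 7 = 1.5259829
Recovered sample variance s_r^2 = 1.74567e-07
Control sample variance s_c^2 = 1.6329e-07
Welch SE (unpooled) = sqrt(s_r^2/n_r + s_c^2/n_c) = sqrt(4.36417e-08 + 2.33272e-08) = sqrt(6.69689e-08) = 0.000258784
|mean_r - mean_c| = 0.000147857
t = 0.000147857 / 0.000258784 = 0.57

0.57


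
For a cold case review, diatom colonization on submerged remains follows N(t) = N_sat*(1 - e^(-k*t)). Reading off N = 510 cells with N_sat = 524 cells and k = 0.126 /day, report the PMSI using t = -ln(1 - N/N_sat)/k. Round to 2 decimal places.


PMSI from diatom colonization curve:
N / N_sat = 510 / 524 = 0.973282
1 - N/N_sat = 0.026718
ln(1 - N/N_sat) = -3.622418
t = -ln(1 - N/N_sat) / k = -(-3.622418) / 0.126 = 28.75 days

28.75


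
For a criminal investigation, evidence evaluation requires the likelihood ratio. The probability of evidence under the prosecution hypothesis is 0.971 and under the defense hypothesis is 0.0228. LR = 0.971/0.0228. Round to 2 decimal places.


Likelihood ratio calculation:
LR = P(E|Hp) / P(E|Hd)
LR = 0.971 / 0.0228
LR = 42.59

42.59


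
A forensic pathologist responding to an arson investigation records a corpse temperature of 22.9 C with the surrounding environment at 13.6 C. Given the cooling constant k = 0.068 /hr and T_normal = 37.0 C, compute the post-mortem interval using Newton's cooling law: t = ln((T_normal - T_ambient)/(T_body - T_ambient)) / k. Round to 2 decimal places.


Using Newton's law of cooling:
t = ln((T_normal - T_ambient) / (T_body - T_ambient)) / k
T_normal - T_ambient = 23.4
T_body - T_ambient = 9.3
Ratio = 2.516129
ln(ratio) = 0.922722
t = 0.922722 / 0.068 = 13.57 hours

13.57


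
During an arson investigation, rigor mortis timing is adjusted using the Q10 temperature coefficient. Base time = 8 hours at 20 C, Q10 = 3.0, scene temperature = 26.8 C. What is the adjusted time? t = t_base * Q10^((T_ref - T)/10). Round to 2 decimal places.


Rigor mortis time adjustment:
Exponent = (T_ref - T_actual) / 10 = (20 - 26.8) / 10 = -0.68
Q10 factor = 3.0^-0.68 = 0.47376
t_adjusted = 8 * 0.47376 = 3.79 hours

3.79


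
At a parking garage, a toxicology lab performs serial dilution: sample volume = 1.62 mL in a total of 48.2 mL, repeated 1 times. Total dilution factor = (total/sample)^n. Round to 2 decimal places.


Dilution factor calculation:
Single dilution = V_total / V_sample = 48.2 / 1.62 ≈ 29.753086
Number of dilutions = 1
Total DF = (48.2 / 1.62)^1 (full precision, rounded at the end) = 29.75

29.75


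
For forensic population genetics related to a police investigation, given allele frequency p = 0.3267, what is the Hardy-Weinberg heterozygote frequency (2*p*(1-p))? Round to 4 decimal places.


Hardy-Weinberg heterozygote frequency:
q = 1 - p = 1 - 0.3267 = 0.6733
2pq = 2 * 0.3267 * 0.6733 = 0.4399

0.4399


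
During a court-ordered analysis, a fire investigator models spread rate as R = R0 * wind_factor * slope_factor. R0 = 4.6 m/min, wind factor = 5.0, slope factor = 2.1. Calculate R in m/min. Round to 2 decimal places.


Fire spread rate calculation:
R = R0 * wind_factor * slope_factor
= 4.6 * 5.0 * 2.1
= 23 * 2.1
= 48.30 m/min

48.30


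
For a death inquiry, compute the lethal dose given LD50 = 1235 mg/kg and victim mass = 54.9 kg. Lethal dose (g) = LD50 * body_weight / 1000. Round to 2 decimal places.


Lethal dose calculation:
Lethal dose = LD50 * body_weight / 1000
= 1235 * 54.9 / 1000
= 67801.5 / 1000
= 67.80 g

67.80


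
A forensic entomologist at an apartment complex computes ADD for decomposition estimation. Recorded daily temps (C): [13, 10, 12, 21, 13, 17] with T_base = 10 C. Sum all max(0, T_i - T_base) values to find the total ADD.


Computing ADD day by day:
Day 1: max(0, 13 - 10) = 3
Day 2: max(0, 10 - 10) = 0
Day 3: max(0, 12 - 10) = 2
Day 4: max(0, 21 - 10) = 11
Day 5: max(0, 13 - 10) = 3
Day 6: max(0, 17 - 10) = 7
Total ADD = 26

26


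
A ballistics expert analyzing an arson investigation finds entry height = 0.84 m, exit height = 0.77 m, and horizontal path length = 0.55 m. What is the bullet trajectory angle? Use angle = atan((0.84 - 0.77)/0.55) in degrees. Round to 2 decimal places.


Bullet trajectory angle:
Height difference = 0.84 - 0.77 = 0.07 m
angle = atan(0.07 / 0.55)
angle = atan(0.127273)
angle = 7.25 degrees

7.25


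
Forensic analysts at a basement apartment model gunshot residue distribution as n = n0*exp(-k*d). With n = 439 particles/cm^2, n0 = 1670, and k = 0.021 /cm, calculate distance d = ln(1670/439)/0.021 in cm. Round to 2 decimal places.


GSR distance calculation:
n0/n = 1670 / 439 = 3.8041
ln(n0/n) = 1.336079
d = 1.336079 / 0.021 = 63.62 cm

63.62


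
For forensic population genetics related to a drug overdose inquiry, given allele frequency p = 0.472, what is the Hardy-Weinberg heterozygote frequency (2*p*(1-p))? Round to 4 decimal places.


Hardy-Weinberg heterozygote frequency:
q = 1 - p = 1 - 0.472 = 0.528
2pq = 2 * 0.472 * 0.528 = 0.4984

0.4984


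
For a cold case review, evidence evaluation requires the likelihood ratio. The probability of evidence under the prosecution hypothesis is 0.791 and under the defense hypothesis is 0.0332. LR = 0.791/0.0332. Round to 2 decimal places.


Likelihood ratio calculation:
LR = P(E|Hp) / P(E|Hd)
LR = 0.791 / 0.0332
LR = 23.83

23.83


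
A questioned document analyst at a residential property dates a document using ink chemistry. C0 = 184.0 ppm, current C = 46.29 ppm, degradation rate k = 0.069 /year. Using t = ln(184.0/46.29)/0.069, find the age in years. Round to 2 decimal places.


Document age estimation:
C0/C = 184.0 / 46.29 = 3.974941
ln(C0/C) = 1.38001
t = 1.38001 / 0.069 = 20.00 years

20.00


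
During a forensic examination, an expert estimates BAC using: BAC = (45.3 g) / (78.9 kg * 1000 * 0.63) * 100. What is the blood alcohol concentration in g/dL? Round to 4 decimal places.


Applying the Widmark formula:
BAC = (dose_g / (body_wt * 1000 * r)) * 100
Denominator = 78.9 * 1000 * 0.63 = 49707
BAC = (45.3 / 49707) * 100
BAC = 0.0911 g/dL

0.0911


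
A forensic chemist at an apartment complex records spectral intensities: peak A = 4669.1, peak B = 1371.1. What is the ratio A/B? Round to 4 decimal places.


Spectral peak ratio:
Peak A = 4669.1 counts
Peak B = 1371.1 counts
Ratio = 4669.1 / 1371.1 = 3.4054

3.4054


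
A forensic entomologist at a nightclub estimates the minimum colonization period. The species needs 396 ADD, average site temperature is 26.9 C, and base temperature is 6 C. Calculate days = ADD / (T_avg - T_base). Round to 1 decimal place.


Insect development time:
Effective temperature = avg_temp - T_base = 26.9 - 6 = 20.9 C
Days = ADD / effective_temp = 396 / 20.9 = 18.9 days

18.9


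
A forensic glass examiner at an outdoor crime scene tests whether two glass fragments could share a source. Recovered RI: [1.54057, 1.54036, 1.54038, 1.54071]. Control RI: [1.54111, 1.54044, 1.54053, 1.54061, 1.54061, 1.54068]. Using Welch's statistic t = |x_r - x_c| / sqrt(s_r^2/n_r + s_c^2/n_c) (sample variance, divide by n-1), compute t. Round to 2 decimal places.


Welch's t-criterion for glass RI comparison:
Recovered mean = sum / n_r = 6.16202 / 4 = 1.540505
Control mean = sum / n_c = 9.24398 / 6 = 1.5406633
Recovered sample variance s_r^2 = 2.76333e-08
Control sample variance s_c^2 = 5.46267e-08
Welch SE (unpooled) = sqrt(s_r^2/n_r + s_c^2/n_c) = sqrt(6.90833e-09 + 9.10444e-09) = sqrt(1.60128e-08) = 0.000126542
|mean_r - mean_c| = 0.000158333
t = 0.000158333 / 0.000126542 = 1.25

1.25


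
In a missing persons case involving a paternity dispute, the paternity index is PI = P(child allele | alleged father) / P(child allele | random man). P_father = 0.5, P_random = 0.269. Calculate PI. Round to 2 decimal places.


Paternity Index calculation:
PI = P(allele|father) / P(allele|random)
PI = 0.5 / 0.269
PI = 1.86

1.86


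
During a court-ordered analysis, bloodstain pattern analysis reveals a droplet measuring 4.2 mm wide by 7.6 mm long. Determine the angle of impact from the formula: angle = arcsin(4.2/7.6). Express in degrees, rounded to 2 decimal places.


Blood spatter impact angle calculation:
width / length = 4.2 / 7.6 = 0.552632
angle = arcsin(0.552632)
angle = 33.55 degrees

33.55


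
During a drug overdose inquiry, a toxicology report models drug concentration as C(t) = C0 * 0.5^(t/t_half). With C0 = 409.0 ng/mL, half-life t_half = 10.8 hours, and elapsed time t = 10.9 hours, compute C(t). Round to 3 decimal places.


Drug concentration decay:
Number of half-lives = t / t_half = 10.9 / 10.8 = 1.009259
Decay factor = 0.5^1.009259 = 0.49680135
C(t) = 409.0 * 0.49680135 = 203.192 ng/mL

203.192


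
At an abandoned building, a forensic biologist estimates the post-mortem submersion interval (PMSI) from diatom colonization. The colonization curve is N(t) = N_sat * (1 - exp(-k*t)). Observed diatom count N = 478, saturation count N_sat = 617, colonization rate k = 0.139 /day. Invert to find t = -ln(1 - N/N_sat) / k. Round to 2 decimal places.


PMSI from diatom colonization curve:
N / N_sat = 478 / 617 = 0.774716
1 - N/N_sat = 0.225284
ln(1 - N/N_sat) = -1.490393
t = -ln(1 - N/N_sat) / k = -(-1.490393) / 0.139 = 10.72 days

10.72


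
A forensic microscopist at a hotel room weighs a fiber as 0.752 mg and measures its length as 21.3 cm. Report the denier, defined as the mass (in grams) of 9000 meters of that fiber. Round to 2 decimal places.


Denier calculation:
Mass in grams = 0.752 mg / 1000 = 0.000752 g
Length in meters = 21.3 cm / 100 = 0.213 m
Linear density = mass / length = 0.000752 / 0.213 = 0.00353052 g/m
Denier = (g/m) * 9000 = 0.00353052 * 9000 = 31.77

31.77


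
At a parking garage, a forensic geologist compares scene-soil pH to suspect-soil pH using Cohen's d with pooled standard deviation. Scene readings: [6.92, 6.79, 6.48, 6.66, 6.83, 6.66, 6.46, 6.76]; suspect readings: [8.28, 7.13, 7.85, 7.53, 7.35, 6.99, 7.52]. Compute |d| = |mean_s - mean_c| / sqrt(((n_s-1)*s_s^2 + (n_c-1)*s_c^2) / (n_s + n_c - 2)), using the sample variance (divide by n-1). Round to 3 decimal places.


Pooled-variance Cohen's d for soil pH comparison:
Scene mean = 53.56 / 8 = 6.695
Suspect mean = 52.65 / 7 = 7.521429
Scene sample variance s_s^2 = 0.026571
Suspect sample variance s_c^2 = 0.191414
Pooled variance = ((n_s-1)*s_s^2 + (n_c-1)*s_c^2) / (n_s + n_c - 2) = 0.102653
Pooled SD = sqrt(0.102653) = 0.320395
Mean difference = -0.826429
|d| = |-0.826429| / 0.320395 = 2.579

2.579


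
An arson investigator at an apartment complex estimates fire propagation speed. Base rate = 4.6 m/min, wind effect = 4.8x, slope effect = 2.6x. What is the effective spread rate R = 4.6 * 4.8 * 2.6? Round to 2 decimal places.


Fire spread rate calculation:
R = R0 * wind_factor * slope_factor
= 4.6 * 4.8 * 2.6
= 22.08 * 2.6
= 57.41 m/min

57.41


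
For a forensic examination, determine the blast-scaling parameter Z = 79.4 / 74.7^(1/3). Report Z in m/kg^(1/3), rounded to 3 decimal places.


Scaled distance calculation:
W^(1/3) = 74.7^(1/3) = 4.211533
Z = R / W^(1/3) = 79.4 / 4.211533
Z = 18.853 m/kg^(1/3)

18.853


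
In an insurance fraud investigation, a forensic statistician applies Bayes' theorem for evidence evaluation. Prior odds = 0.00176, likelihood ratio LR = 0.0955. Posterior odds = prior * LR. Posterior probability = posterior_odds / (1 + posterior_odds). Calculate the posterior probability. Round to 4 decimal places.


Bayesian evidence evaluation:
Posterior odds = prior_odds * LR = 0.00176 * 0.0955 = 0.00016808
Posterior probability = posterior_odds / (1 + posterior_odds)
= 0.00016808 / (1 + 0.00016808)
= 0.00016808 / 1.00016808
= 0.0002

0.0002


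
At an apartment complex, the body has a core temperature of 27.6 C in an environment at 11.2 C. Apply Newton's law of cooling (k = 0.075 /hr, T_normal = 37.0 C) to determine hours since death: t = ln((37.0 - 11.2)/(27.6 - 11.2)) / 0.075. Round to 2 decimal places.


Using Newton's law of cooling:
t = ln((T_normal - T_ambient) / (T_body - T_ambient)) / k
T_normal - T_ambient = 25.8
T_body - T_ambient = 16.4
Ratio = 1.573171
ln(ratio) = 0.453093
t = 0.453093 / 0.075 = 6.04 hours

6.04


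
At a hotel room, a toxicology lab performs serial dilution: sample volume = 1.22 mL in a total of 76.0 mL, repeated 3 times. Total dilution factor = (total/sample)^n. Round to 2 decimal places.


Dilution factor calculation:
Single dilution = V_total / V_sample = 76.0 / 1.22 ≈ 62.295082
Number of dilutions = 3
Total DF = (76.0 / 1.22)^3 (full precision, rounded at the end) = 241747.11

241747.11


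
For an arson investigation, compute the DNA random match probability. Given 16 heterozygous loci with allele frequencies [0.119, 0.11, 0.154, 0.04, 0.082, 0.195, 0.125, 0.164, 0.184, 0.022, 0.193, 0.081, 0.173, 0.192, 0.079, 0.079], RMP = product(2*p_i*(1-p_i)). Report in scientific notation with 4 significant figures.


Computing RMP for 16 loci:
Locus 1: 2 * 0.119 * 0.881 = 0.209678
Locus 2: 2 * 0.11 * 0.89 = 0.1958
Locus 3: 2 * 0.154 * 0.846 = 0.260568
Locus 4: 2 * 0.04 * 0.96 = 0.0768
Locus 5: 2 * 0.082 * 0.918 = 0.150552
Locus 6: 2 * 0.195 * 0.805 = 0.31395
Locus 7: 2 * 0.125 * 0.875 = 0.21875
Locus 8: 2 * 0.164 * 0.836 = 0.274208
Locus 9: 2 * 0.184 * 0.816 = 0.300288
Locus 10: 2 * 0.022 * 0.978 = 0.043032
Locus 11: 2 * 0.193 * 0.807 = 0.311502
Locus 12: 2 * 0.081 * 0.919 = 0.148878
Locus 13: 2 * 0.173 * 0.827 = 0.286142
Locus 14: 2 * 0.192 * 0.808 = 0.310272
Locus 15: 2 * 0.079 * 0.921 = 0.145518
Locus 16: 2 * 0.079 * 0.921 = 0.145518
RMP = 2.624e-12

2.624e-12


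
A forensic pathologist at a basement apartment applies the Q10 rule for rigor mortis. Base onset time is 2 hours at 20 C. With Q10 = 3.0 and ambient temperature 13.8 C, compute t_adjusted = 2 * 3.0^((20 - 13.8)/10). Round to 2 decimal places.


Rigor mortis time adjustment:
Exponent = (T_ref - T_actual) / 10 = (20 - 13.8) / 10 = 0.62
Q10 factor = 3.0^0.62 = 1.97613
t_adjusted = 2 * 1.97613 = 3.95 hours

3.95


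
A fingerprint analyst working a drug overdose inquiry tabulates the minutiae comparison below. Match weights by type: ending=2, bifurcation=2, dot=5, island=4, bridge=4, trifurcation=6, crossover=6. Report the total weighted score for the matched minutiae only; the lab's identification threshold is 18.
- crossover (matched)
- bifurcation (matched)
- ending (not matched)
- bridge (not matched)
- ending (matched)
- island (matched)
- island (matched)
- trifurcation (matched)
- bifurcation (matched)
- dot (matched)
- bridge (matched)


Weighted minutiae match score:
  crossover: matched, +6 (running total 6)
  bifurcation: matched, +2 (running total 8)
  ending: not matched, +0
  bridge: not matched, +0
  ending: matched, +2 (running total 10)
  island: matched, +4 (running total 14)
  island: matched, +4 (running total 18)
  trifurcation: matched, +6 (running total 24)
  bifurcation: matched, +2 (running total 26)
  dot: matched, +5 (running total 31)
  bridge: matched, +4 (running total 35)
Total score = 35
Threshold = 18; verdict = identification

35


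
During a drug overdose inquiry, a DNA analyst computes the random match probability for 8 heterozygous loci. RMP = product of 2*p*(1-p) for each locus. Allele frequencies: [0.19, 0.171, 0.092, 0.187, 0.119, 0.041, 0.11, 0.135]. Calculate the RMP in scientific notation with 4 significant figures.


Computing RMP for 8 loci:
Locus 1: 2 * 0.19 * 0.81 = 0.3078
Locus 2: 2 * 0.171 * 0.829 = 0.283518
Locus 3: 2 * 0.092 * 0.908 = 0.167072
Locus 4: 2 * 0.187 * 0.813 = 0.304062
Locus 5: 2 * 0.119 * 0.881 = 0.209678
Locus 6: 2 * 0.041 * 0.959 = 0.078638
Locus 7: 2 * 0.11 * 0.89 = 0.1958
Locus 8: 2 * 0.135 * 0.865 = 0.23355
RMP = 3.343e-06

3.343e-06


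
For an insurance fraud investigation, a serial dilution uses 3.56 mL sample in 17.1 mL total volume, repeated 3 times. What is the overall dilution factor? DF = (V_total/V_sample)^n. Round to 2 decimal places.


Dilution factor calculation:
Single dilution = V_total / V_sample = 17.1 / 3.56 ≈ 4.803371
Number of dilutions = 3
Total DF = (17.1 / 3.56)^3 (full precision, rounded at the end) = 110.83

110.83


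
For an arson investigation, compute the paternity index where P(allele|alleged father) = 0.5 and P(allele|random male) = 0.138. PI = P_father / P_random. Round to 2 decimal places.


Paternity Index calculation:
PI = P(allele|father) / P(allele|random)
PI = 0.5 / 0.138
PI = 3.62

3.62


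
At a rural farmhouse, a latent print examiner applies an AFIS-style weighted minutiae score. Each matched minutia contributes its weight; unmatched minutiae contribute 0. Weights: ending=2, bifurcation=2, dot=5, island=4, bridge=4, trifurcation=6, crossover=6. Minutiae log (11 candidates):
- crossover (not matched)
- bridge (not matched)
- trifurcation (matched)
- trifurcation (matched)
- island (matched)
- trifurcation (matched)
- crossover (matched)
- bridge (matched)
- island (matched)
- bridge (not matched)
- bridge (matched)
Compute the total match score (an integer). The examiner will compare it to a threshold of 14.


Weighted minutiae match score:
  crossover: not matched, +0
  bridge: not matched, +0
  trifurcation: matched, +6 (running total 6)
  trifurcation: matched, +6 (running total 12)
  island: matched, +4 (running total 16)
  trifurcation: matched, +6 (running total 22)
  crossover: matched, +6 (running total 28)
  bridge: matched, +4 (running total 32)
  island: matched, +4 (running total 36)
  bridge: not matched, +0
  bridge: matched, +4 (running total 40)
Total score = 40
Threshold = 14; verdict = identification

40
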